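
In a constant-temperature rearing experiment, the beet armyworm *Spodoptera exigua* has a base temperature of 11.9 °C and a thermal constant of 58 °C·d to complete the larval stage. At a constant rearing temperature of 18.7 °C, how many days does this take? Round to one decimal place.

Daily accumulation = 18.7 − 11.9 = 6.8 DD/day.
Duration = 58 / 6.8 = 8.529 ≈ 8.5 days.

8.5 days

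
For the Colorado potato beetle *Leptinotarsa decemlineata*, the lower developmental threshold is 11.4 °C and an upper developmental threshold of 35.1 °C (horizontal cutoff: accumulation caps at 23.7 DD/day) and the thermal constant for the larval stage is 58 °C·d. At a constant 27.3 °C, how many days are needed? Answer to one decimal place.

3.6 days

Daily accumulation = 27.3 − 11.4 = 15.9 DD/day.
Duration = 58 / 15.9 = 3.648 ≈ 3.6 days.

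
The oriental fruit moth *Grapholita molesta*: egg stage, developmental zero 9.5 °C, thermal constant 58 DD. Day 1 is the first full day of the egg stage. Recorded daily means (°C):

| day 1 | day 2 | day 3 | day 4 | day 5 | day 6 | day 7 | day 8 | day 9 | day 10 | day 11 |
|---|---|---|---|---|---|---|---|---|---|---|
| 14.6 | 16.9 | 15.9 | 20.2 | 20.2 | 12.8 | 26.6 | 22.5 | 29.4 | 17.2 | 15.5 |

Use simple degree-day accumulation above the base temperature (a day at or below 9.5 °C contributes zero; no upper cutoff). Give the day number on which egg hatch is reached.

day 7

Daily DD above 9.5 °C: 5.1, 7.4, 6.4, 10.7, 10.7, 3.3, 17.1, 13.0, 19.9, 7.7, 6.0.
Cumulative: 5.1, 12.5, 18.9, 29.6, 40.3, 43.6, 60.7, 73.7, 93.6, 101.3, 107.3.
The total first reaches 58 DD on day 7.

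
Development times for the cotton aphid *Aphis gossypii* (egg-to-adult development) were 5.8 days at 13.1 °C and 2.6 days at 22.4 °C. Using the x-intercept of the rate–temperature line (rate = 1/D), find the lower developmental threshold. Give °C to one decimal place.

5.5 °C

Equal thermal constants: D₁(T₁ − T_b) = D₂(T₂ − T_b).
5.8·(13.1 − T_b) = 2.6·(22.4 − T_b)
T_b = (5.8·13.1 − 2.6·22.4) / (5.8 − 2.6) = 17.74 / 3.2 = 5.544 °C ≈ 5.5 °C.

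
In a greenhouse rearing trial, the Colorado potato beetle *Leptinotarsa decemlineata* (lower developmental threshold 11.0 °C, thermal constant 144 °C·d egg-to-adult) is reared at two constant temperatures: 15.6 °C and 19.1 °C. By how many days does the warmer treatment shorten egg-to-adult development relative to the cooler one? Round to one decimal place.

13.5 days

At 15.6 °C: 144 / (15.6 − 11.0) = 144 / 4.6 = 31.304 d.
At 19.1 °C: 144 / (19.1 − 11.0) = 144 / 8.1 = 17.778 d.
Difference = |31.304 − 17.778| = 13.527 ≈ 13.5 days.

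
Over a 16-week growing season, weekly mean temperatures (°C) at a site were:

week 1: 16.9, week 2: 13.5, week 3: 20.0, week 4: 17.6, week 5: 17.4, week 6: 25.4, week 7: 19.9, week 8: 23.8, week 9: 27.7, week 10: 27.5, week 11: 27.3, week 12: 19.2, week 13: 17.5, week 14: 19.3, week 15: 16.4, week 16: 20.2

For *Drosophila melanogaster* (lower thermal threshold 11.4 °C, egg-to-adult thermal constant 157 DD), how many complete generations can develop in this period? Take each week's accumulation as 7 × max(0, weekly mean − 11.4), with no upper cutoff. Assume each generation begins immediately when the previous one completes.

6 generations

Weekly DD (7 × max(0, T̄ − 11.4)): 38.5, 14.7, 60.2, 43.4, 42.0, 98.0, 59.5, 86.8, 114.1, 112.7, 111.3, 54.6, 42.7, 55.3, 35.0, 61.6.
Season total = 1030.4 DD.
Complete generations = ⌊1030.4 / 157⌋ = 6.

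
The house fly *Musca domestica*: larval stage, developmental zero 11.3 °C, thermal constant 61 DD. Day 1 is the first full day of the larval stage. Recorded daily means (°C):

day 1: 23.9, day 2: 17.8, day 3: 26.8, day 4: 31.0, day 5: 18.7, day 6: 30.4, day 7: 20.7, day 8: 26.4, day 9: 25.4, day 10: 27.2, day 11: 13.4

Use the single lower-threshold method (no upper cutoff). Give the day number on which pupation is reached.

day 5

Daily DD above 11.3 °C: 12.6, 6.5, 15.5, 19.7, 7.4, 19.1, 9.4, 15.1, 14.1, 15.9, 2.1.
Cumulative: 12.6, 19.1, 34.6, 54.3, 61.7, 80.8, 90.2, 105.3, 119.4, 135.3, 137.4.
The total first reaches 61 DD on day 5.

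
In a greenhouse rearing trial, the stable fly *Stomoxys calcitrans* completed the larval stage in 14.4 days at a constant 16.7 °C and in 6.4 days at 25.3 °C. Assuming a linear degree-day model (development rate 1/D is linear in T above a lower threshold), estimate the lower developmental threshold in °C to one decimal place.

9.8 °C

Linear rate model ⇒ the product D·(T − T_b) is constant across temperatures.
14.4·(16.7 − T_b) = 6.4·(25.3 − T_b)
T_b = (14.4·16.7 − 6.4·25.3) / (14.4 − 6.4) = 78.56 / 8.0 = 9.820 °C ≈ 9.8 °C.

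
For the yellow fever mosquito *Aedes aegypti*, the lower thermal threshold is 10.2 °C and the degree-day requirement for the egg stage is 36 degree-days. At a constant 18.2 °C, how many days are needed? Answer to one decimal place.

4.5 days

Daily accumulation = 18.2 − 10.2 = 8.0 DD/day.
Duration = 36 / 8.0 = 4.500 ≈ 4.5 days.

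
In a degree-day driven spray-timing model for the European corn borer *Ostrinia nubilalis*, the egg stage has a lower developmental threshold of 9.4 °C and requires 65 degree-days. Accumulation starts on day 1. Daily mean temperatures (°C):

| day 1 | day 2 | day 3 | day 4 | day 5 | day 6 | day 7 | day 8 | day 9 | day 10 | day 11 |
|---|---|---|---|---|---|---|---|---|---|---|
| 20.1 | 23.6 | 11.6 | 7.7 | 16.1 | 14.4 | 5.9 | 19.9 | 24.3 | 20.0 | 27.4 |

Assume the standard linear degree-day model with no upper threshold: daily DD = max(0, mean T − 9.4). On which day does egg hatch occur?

Daily DD above 9.4 °C: 10.7, 14.2, 2.2, 0.0, 6.7, 5.0, 0.0, 10.5, 14.9, 10.6, 18.0.
Cumulative: 10.7, 24.9, 27.1, 27.1, 33.8, 38.8, 38.8, 49.3, 64.2, 74.8, 92.8.
The total first reaches 65 DD on day 10.

day 10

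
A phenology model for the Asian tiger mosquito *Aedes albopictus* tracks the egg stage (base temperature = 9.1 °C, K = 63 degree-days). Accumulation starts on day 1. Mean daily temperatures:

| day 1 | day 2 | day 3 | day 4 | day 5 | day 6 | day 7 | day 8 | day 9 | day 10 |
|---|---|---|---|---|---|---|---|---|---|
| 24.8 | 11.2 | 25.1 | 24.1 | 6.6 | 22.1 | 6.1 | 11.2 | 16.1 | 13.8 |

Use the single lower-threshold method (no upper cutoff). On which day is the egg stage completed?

day 8

Daily DD above 9.1 °C: 15.7, 2.1, 16.0, 15.0, 0.0, 13.0, 0.0, 2.1, 7.0, 4.7.
Cumulative: 15.7, 17.8, 33.8, 48.8, 48.8, 61.8, 61.8, 63.9, 70.9, 75.6.
The total first reaches 63 DD on day 8.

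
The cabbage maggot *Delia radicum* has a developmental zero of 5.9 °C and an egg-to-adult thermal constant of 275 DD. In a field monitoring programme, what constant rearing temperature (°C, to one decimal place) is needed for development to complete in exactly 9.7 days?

Required daily accumulation = 275 / 9.7 = 28.351 DD/day.
T = T_base + 28.351 = 5.9 + 28.351 = 34.251 ≈ 34.3 °C.

34.3 °C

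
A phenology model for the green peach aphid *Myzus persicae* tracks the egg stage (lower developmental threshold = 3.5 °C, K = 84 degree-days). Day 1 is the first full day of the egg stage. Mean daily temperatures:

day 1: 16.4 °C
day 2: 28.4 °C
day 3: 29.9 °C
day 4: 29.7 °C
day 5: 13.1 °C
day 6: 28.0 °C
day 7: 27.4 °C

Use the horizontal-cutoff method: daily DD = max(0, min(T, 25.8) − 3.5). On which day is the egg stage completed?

day 5

Daily DD above 3.5 °C (capped at 22.3): 12.9, 22.3, 22.3, 22.3, 9.6, 22.3, 22.3.
Cumulative: 12.9, 35.2, 57.5, 79.8, 89.4, 111.7, 134.0.
The total first reaches 84 DD on day 5.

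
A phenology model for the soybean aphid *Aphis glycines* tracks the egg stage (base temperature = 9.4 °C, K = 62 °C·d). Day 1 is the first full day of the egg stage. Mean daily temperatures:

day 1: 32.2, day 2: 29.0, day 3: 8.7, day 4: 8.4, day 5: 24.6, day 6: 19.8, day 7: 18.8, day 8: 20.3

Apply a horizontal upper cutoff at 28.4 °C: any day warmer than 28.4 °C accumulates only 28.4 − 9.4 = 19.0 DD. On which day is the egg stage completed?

day 6

Daily DD above 9.4 °C (capped at 19.0): 19.0, 19.0, 0.0, 0.0, 15.2, 10.4, 9.4, 10.9.
Cumulative: 19.0, 38.0, 38.0, 38.0, 53.2, 63.6, 73.0, 83.9.
The total first reaches 62 DD on day 6.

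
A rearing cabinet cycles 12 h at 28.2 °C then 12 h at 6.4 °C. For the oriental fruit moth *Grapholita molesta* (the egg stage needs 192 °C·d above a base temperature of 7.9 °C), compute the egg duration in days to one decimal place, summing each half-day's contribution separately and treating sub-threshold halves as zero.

Day half: max(0, 28.2 − 7.9) × 0.5 = 20.3 × 0.5 = 10.15 DD.
Night half: max(0, 6.4 − 7.9) × 0.5 = 0.0 × 0.5 = 0.00 DD.
Per 24 h: 10.15 DD/day.
Duration = 192 / 10.15 = 18.916 ≈ 18.9 days.

18.9 days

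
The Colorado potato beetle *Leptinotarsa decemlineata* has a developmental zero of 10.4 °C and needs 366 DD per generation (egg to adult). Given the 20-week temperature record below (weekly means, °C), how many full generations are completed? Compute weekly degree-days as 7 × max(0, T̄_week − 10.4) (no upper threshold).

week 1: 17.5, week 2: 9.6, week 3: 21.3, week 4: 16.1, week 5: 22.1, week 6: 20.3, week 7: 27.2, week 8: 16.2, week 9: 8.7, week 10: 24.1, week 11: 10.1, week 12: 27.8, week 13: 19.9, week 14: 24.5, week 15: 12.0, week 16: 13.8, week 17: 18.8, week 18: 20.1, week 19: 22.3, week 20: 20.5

Weekly DD (7 × max(0, T̄ − 10.4)): 49.7, 0.0, 76.3, 39.9, 81.9, 69.3, 117.6, 40.6, 0.0, 95.9, 0.0, 121.8, 66.5, 98.7, 11.2, 23.8, 58.8, 67.9, 83.3, 70.7.
Season total = 1173.9 DD.
Complete generations = ⌊1173.9 / 366⌋ = 3.

3 generations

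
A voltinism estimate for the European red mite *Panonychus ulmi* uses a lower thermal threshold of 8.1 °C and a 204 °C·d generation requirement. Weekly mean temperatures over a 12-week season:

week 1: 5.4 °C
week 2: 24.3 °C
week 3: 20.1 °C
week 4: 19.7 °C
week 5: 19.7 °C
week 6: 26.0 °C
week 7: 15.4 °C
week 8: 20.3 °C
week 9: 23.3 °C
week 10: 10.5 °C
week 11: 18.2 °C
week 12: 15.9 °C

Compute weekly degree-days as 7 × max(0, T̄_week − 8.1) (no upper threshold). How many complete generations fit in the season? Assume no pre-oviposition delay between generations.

Weekly DD (7 × max(0, T̄ − 8.1)): 0.0, 113.4, 84.0, 81.2, 81.2, 125.3, 51.1, 85.4, 106.4, 16.8, 70.7, 54.6.
Season total = 870.1 DD.
Complete generations = ⌊870.1 / 204⌋ = 4.

4 generations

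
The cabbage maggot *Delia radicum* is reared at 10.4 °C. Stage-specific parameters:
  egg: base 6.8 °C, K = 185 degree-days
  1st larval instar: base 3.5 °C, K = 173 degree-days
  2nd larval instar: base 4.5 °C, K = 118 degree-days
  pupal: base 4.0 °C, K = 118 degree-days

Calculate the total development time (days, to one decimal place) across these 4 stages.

114.9 days

egg: 185 / (10.4 − 6.8) = 185 / 3.6 = 51.389 d.
1st larval instar: 173 / (10.4 − 3.5) = 173 / 6.9 = 25.072 d.
2nd larval instar: 118 / (10.4 − 4.5) = 118 / 5.9 = 20.000 d.
pupal: 118 / (10.4 − 4.0) = 118 / 6.4 = 18.438 d.
Sum = 114.899 ≈ 114.9 days.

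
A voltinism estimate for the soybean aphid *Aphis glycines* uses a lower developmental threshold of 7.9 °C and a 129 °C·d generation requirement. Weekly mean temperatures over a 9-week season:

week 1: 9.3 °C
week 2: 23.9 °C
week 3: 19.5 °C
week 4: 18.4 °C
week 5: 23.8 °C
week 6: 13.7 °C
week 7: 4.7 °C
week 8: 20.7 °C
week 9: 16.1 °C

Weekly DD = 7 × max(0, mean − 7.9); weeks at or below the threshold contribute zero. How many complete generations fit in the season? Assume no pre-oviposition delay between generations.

4 generations

Weekly DD (7 × max(0, T̄ − 7.9)): 9.8, 112.0, 81.2, 73.5, 111.3, 40.6, 0.0, 89.6, 57.4.
Season total = 575.4 DD.
Complete generations = ⌊575.4 / 129⌋ = 4.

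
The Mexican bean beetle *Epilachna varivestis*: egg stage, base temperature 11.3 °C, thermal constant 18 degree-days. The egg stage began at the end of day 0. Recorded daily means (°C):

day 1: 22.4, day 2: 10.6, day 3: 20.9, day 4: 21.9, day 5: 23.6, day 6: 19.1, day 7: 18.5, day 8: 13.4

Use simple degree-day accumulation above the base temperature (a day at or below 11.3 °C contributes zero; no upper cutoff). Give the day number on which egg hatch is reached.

day 3

Daily DD above 11.3 °C: 11.1, 0.0, 9.6, 10.6, 12.3, 7.8, 7.2, 2.1.
Cumulative: 11.1, 11.1, 20.7, 31.3, 43.6, 51.4, 58.6, 60.7.
The total first reaches 18 DD on day 3.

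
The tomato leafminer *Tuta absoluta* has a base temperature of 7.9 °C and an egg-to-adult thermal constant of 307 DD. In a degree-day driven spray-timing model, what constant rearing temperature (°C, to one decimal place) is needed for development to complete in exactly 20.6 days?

22.8 °C

Required daily accumulation = 307 / 20.6 = 14.903 DD/day.
T = T_base + 14.903 = 7.9 + 14.903 = 22.803 ≈ 22.8 °C.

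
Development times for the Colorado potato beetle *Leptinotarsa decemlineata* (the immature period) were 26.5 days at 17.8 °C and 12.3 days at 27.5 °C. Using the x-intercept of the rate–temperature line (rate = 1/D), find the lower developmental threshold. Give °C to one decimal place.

9.4 °C

Linear rate model ⇒ the product D·(T − T_b) is constant across temperatures.
26.5·(17.8 − T_b) = 12.3·(27.5 − T_b)
T_b = (26.5·17.8 − 12.3·27.5) / (26.5 − 12.3) = 133.45 / 14.2 = 9.398 °C ≈ 9.4 °C.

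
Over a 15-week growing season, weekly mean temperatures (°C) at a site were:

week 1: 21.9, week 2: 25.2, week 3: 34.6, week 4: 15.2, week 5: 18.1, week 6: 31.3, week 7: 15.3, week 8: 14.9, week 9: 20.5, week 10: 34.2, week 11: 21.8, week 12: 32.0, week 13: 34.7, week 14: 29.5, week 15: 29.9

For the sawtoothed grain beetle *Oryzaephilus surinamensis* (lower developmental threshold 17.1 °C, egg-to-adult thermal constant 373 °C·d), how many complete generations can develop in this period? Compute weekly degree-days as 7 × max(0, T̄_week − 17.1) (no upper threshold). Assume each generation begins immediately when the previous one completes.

Weekly DD (7 × max(0, T̄ − 17.1)): 33.6, 56.7, 122.5, 0.0, 7.0, 99.4, 0.0, 0.0, 23.8, 119.7, 32.9, 104.3, 123.2, 86.8, 89.6.
Season total = 899.5 DD.
Complete generations = ⌊899.5 / 373⌋ = 2.

2 generations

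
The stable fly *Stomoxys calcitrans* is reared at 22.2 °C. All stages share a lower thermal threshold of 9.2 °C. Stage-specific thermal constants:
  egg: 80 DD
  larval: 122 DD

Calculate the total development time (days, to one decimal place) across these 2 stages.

15.5 days

Daily accumulation at 22.2 °C = 22.2 − 9.2 = 13.0 DD/day.
Total K = 80 + 122 = 202 DD.
Total duration = 202 / 13.0 = 15.538 ≈ 15.5 days.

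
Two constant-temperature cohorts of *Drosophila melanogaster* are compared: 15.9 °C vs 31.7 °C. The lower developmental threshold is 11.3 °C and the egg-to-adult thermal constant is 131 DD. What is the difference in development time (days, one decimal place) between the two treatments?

At 15.9 °C: 131 / (15.9 − 11.3) = 131 / 4.6 = 28.478 d.
At 31.7 °C: 131 / (31.7 − 11.3) = 131 / 20.4 = 6.422 d.
Difference = |28.478 − 6.422| = 22.057 ≈ 22.1 days.

22.1 days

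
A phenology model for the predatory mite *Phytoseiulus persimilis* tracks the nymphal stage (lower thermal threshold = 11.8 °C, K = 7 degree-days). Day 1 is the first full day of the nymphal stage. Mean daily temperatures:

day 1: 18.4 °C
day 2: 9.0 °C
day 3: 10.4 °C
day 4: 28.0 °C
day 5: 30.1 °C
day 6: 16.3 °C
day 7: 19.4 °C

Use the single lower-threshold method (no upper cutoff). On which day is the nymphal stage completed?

day 4

Daily DD above 11.8 °C: 6.6, 0.0, 0.0, 16.2, 18.3, 4.5, 7.6.
Cumulative: 6.6, 6.6, 6.6, 22.8, 41.1, 45.6, 53.2.
The total first reaches 7 DD on day 4.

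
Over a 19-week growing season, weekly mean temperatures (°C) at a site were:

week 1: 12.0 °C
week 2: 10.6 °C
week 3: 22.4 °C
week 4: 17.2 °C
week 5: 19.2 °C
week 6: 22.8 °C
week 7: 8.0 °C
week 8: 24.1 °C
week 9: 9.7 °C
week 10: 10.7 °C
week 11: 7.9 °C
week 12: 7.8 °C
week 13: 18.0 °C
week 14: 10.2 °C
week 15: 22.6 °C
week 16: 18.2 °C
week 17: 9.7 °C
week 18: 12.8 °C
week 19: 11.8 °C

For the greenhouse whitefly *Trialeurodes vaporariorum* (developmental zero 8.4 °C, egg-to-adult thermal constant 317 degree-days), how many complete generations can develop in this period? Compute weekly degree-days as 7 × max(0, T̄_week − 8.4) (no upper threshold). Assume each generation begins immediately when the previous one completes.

Weekly DD (7 × max(0, T̄ − 8.4)): 25.2, 15.4, 98.0, 61.6, 75.6, 100.8, 0.0, 109.9, 9.1, 16.1, 0.0, 0.0, 67.2, 12.6, 99.4, 68.6, 9.1, 30.8, 23.8.
Season total = 823.2 DD.
Complete generations = ⌊823.2 / 317⌋ = 2.

2 generations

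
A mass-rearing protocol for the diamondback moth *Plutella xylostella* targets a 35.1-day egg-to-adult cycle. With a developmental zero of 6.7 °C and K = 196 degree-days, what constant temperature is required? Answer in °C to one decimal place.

Required daily accumulation = 196 / 35.1 = 5.584 DD/day.
T = T_base + 5.584 = 6.7 + 5.584 = 12.284 ≈ 12.3 °C.

12.3 °C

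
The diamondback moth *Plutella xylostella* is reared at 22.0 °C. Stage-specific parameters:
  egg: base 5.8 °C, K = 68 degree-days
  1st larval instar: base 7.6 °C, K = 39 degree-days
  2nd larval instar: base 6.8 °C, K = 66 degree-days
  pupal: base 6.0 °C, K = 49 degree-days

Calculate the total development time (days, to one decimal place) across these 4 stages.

egg: 68 / (22.0 − 5.8) = 68 / 16.2 = 4.198 d.
1st larval instar: 39 / (22.0 − 7.6) = 39 / 14.4 = 2.708 d.
2nd larval instar: 66 / (22.0 − 6.8) = 66 / 15.2 = 4.342 d.
pupal: 49 / (22.0 − 6.0) = 49 / 16.0 = 3.062 d.
Sum = 14.310 ≈ 14.3 days.

14.3 days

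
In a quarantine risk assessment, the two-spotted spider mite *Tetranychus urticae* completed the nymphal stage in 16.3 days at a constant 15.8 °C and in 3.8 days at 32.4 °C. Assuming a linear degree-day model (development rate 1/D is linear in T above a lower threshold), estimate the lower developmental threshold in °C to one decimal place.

10.8 °C

Equal thermal constants: D₁(T₁ − T_b) = D₂(T₂ − T_b).
16.3·(15.8 − T_b) = 3.8·(32.4 − T_b)
T_b = (16.3·15.8 − 3.8·32.4) / (16.3 − 3.8) = 134.42 / 12.5 = 10.754 °C ≈ 10.8 °C.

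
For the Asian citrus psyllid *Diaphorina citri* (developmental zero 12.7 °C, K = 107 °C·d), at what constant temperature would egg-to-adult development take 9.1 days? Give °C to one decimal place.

24.5 °C

Required daily accumulation = 107 / 9.1 = 11.758 DD/day.
T = T_base + 11.758 = 12.7 + 11.758 = 24.458 ≈ 24.5 °C.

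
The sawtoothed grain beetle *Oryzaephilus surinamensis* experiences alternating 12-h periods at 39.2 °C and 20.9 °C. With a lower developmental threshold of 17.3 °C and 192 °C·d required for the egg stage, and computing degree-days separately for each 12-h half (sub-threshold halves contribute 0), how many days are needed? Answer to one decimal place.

Day half: max(0, 39.2 − 17.3) × 0.5 = 21.9 × 0.5 = 10.95 DD.
Night half: max(0, 20.9 − 17.3) × 0.5 = 3.6 × 0.5 = 1.80 DD.
Per 24 h: 12.75 DD/day.
Duration = 192 / 12.75 = 15.059 ≈ 15.1 days.

15.1 days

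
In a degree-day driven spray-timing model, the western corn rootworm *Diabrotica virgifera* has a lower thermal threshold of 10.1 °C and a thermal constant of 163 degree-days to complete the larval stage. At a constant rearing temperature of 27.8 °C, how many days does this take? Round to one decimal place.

Daily accumulation = 27.8 − 10.1 = 17.7 DD/day.
Duration = 163 / 17.7 = 9.209 ≈ 9.2 days.

9.2 days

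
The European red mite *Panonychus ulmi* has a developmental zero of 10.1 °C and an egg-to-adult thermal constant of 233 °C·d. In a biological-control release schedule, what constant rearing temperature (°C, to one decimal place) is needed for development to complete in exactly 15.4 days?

25.2 °C

Required daily accumulation = 233 / 15.4 = 15.130 DD/day.
T = T_base + 15.130 = 10.1 + 15.130 = 25.230 ≈ 25.2 °C.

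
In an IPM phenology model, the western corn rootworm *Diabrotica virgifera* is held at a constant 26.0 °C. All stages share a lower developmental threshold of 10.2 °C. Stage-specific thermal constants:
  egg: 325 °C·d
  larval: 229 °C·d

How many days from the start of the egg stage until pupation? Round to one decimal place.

Daily accumulation at 26.0 °C = 26.0 − 10.2 = 15.8 DD/day.
Total K = 325 + 229 = 554 DD.
Total duration = 554 / 15.8 = 35.063 ≈ 35.1 days.

35.1 days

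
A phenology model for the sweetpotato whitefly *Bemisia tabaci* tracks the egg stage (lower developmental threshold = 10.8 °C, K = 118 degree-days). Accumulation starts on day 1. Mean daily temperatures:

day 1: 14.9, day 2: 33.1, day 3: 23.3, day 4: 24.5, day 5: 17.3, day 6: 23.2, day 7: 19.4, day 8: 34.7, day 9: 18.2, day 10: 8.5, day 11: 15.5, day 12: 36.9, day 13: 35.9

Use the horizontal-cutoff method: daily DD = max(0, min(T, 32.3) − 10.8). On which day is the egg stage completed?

Daily DD above 10.8 °C (capped at 21.5): 4.1, 21.5, 12.5, 13.7, 6.5, 12.4, 8.6, 21.5, 7.4, 0.0, 4.7, 21.5, 21.5.
Cumulative: 4.1, 25.6, 38.1, 51.8, 58.3, 70.7, 79.3, 100.8, 108.2, 108.2, 112.9, 134.4, 155.9.
The total first reaches 118 DD on day 12.

day 12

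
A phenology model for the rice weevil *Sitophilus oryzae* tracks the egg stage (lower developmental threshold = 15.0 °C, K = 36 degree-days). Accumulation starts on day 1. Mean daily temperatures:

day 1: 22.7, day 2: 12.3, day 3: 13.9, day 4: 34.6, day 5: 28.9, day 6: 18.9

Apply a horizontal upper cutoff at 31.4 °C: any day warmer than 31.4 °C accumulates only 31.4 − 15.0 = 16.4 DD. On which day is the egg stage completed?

day 5

Daily DD above 15.0 °C (capped at 16.4): 7.7, 0.0, 0.0, 16.4, 13.9, 3.9.
Cumulative: 7.7, 7.7, 7.7, 24.1, 38.0, 41.9.
The total first reaches 36 DD on day 5.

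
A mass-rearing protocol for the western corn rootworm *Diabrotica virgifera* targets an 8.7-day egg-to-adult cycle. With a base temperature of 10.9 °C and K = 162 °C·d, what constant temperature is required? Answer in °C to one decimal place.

29.5 °C

Required daily accumulation = 162 / 8.7 = 18.621 DD/day.
T = T_base + 18.621 = 10.9 + 18.621 = 29.521 ≈ 29.5 °C.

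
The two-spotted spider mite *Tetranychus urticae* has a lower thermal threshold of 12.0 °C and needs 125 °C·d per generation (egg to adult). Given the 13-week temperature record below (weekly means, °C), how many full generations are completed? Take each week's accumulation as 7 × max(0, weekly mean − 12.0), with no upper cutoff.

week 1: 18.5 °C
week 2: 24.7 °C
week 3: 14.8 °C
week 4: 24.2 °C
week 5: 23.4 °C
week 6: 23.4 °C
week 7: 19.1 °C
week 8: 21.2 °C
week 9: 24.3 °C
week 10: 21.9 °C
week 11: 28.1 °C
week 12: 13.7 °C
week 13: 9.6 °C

Weekly DD (7 × max(0, T̄ − 12.0)): 45.5, 88.9, 19.6, 85.4, 79.8, 79.8, 49.7, 64.4, 86.1, 69.3, 112.7, 11.9, 0.0.
Season total = 793.1 DD.
Complete generations = ⌊793.1 / 125⌋ = 6.

6 generations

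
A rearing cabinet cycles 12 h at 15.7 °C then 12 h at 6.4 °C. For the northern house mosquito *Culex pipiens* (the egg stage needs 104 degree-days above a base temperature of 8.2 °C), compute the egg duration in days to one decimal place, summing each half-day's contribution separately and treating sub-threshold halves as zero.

Day half: max(0, 15.7 − 8.2) × 0.5 = 7.5 × 0.5 = 3.75 DD.
Night half: max(0, 6.4 − 8.2) × 0.5 = 0.0 × 0.5 = 0.00 DD.
Per 24 h: 3.75 DD/day.
Duration = 104 / 3.75 = 27.733 ≈ 27.7 days.

27.7 days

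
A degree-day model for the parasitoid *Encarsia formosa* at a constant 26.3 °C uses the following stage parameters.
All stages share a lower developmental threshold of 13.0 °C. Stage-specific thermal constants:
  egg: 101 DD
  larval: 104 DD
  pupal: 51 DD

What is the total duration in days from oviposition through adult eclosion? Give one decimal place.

Daily accumulation at 26.3 °C = 26.3 − 13.0 = 13.3 DD/day.
Total K = 101 + 104 + 51 = 256 DD.
Total duration = 256 / 13.3 = 19.248 ≈ 19.2 days.

19.2 days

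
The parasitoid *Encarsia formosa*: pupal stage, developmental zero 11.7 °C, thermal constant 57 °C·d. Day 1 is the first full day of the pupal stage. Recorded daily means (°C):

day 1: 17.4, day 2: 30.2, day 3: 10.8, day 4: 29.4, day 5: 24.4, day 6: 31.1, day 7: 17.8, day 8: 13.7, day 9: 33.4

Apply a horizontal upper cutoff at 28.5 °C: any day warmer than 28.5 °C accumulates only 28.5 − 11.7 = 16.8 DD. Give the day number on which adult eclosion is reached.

Daily DD above 11.7 °C (capped at 16.8): 5.7, 16.8, 0.0, 16.8, 12.7, 16.8, 6.1, 2.0, 16.8.
Cumulative: 5.7, 22.5, 22.5, 39.3, 52.0, 68.8, 74.9, 76.9, 93.7.
The total first reaches 57 DD on day 6.

day 6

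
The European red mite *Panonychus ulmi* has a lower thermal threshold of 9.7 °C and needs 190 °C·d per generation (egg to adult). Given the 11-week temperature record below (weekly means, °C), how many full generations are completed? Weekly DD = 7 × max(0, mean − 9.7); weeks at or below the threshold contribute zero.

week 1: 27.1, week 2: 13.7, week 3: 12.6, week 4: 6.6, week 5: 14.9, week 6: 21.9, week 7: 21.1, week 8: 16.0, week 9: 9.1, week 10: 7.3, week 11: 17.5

2 generations

Weekly DD (7 × max(0, T̄ − 9.7)): 121.8, 28.0, 20.3, 0.0, 36.4, 85.4, 79.8, 44.1, 0.0, 0.0, 54.6.
Season total = 470.4 DD.
Complete generations = ⌊470.4 / 190⌋ = 2.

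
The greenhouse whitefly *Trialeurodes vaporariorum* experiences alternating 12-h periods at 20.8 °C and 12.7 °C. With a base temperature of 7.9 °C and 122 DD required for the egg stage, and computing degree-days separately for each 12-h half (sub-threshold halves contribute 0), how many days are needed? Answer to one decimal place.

13.8 days

Day half: max(0, 20.8 − 7.9) × 0.5 = 12.9 × 0.5 = 6.45 DD.
Night half: max(0, 12.7 − 7.9) × 0.5 = 4.8 × 0.5 = 2.40 DD.
Per 24 h: 8.85 DD/day.
Duration = 122 / 8.85 = 13.785 ≈ 13.8 days.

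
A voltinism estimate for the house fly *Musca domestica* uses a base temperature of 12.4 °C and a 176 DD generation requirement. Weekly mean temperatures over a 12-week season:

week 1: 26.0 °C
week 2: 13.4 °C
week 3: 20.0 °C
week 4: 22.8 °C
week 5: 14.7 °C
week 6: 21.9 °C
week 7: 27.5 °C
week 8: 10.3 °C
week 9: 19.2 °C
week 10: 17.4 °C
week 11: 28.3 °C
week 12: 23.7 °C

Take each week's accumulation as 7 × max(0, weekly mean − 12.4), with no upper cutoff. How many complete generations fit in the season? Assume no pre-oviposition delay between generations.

3 generations

Weekly DD (7 × max(0, T̄ − 12.4)): 95.2, 7.0, 53.2, 72.8, 16.1, 66.5, 105.7, 0.0, 47.6, 35.0, 111.3, 79.1.
Season total = 689.5 DD.
Complete generations = ⌊689.5 / 176⌋ = 3.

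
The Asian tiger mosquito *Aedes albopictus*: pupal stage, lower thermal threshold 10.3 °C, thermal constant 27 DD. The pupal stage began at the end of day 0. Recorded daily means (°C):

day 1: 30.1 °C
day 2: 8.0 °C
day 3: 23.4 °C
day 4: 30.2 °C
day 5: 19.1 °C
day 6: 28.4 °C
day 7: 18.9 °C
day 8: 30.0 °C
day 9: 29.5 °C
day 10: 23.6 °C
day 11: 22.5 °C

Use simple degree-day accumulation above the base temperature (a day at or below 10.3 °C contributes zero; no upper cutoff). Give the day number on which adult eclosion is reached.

Daily DD above 10.3 °C: 19.8, 0.0, 13.1, 19.9, 8.8, 18.1, 8.6, 19.7, 19.2, 13.3, 12.2.
Cumulative: 19.8, 19.8, 32.9, 52.8, 61.6, 79.7, 88.3, 108.0, 127.2, 140.5, 152.7.
The total first reaches 27 DD on day 3.

day 3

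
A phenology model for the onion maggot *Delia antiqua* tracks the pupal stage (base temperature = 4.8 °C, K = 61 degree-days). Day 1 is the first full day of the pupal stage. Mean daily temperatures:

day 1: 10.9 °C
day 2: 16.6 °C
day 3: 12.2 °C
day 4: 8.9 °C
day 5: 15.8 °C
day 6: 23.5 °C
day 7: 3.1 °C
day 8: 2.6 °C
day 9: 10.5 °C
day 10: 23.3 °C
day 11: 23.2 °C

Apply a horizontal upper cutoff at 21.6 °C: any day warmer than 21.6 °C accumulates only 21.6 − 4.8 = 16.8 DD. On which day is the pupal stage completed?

day 9

Daily DD above 4.8 °C (capped at 16.8): 6.1, 11.8, 7.4, 4.1, 11.0, 16.8, 0.0, 0.0, 5.7, 16.8, 16.8.
Cumulative: 6.1, 17.9, 25.3, 29.4, 40.4, 57.2, 57.2, 57.2, 62.9, 79.7, 96.5.
The total first reaches 61 DD on day 9.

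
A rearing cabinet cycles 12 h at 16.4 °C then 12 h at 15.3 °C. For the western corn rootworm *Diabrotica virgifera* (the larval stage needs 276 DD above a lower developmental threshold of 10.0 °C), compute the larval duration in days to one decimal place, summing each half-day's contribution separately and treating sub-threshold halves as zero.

Day half: max(0, 16.4 − 10.0) × 0.5 = 6.4 × 0.5 = 3.20 DD.
Night half: max(0, 15.3 − 10.0) × 0.5 = 5.3 × 0.5 = 2.65 DD.
Per 24 h: 5.85 DD/day.
Duration = 276 / 5.85 = 47.179 ≈ 47.2 days.

47.2 days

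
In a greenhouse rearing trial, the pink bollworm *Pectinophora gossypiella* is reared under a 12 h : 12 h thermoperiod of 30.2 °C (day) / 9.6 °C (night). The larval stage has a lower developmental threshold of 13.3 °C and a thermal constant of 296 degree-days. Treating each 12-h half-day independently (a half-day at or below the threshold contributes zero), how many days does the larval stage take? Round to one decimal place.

Day half: max(0, 30.2 − 13.3) × 0.5 = 16.9 × 0.5 = 8.45 DD.
Night half: max(0, 9.6 − 13.3) × 0.5 = 0.0 × 0.5 = 0.00 DD.
Per 24 h: 8.45 DD/day.
Duration = 296 / 8.45 = 35.030 ≈ 35.0 days.

35.0 days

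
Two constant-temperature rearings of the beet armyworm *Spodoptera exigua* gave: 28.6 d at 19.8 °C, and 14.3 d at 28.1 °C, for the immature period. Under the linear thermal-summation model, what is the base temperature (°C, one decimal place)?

Under the model K = D·(T − T_b), so D₁·(T₁ − T_b) = D₂·(T₂ − T_b).
28.6·(19.8 − T_b) = 14.3·(28.1 − T_b)
T_b = (28.6·19.8 − 14.3·28.1) / (28.6 − 14.3) = 164.45 / 14.3 = 11.500 °C ≈ 11.5 °C.

11.5 °C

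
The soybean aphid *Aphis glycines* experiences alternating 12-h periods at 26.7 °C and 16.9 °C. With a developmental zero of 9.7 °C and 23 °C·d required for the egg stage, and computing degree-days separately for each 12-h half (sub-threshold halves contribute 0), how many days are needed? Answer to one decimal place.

1.9 days

Day half: max(0, 26.7 − 9.7) × 0.5 = 17.0 × 0.5 = 8.50 DD.
Night half: max(0, 16.9 − 9.7) × 0.5 = 7.2 × 0.5 = 3.60 DD.
Per 24 h: 12.10 DD/day.
Duration = 23 / 12.10 = 1.901 ≈ 1.9 days.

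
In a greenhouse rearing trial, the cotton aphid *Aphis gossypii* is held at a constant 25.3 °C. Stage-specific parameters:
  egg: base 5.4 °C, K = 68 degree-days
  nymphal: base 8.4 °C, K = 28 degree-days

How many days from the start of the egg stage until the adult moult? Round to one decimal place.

egg: 68 / (25.3 − 5.4) = 68 / 19.9 = 3.417 d.
nymphal: 28 / (25.3 − 8.4) = 28 / 16.9 = 1.657 d.
Sum = 5.074 ≈ 5.1 days.

5.1 days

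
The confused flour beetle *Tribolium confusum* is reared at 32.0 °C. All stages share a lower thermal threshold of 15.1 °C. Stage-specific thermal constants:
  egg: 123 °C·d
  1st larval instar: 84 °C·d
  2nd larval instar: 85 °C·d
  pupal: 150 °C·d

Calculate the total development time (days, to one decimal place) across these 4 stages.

26.2 days

Daily accumulation at 32.0 °C = 32.0 − 15.1 = 16.9 DD/day.
Total K = 123 + 84 + 85 + 150 = 442 DD.
Total duration = 442 / 16.9 = 26.154 ≈ 26.2 days.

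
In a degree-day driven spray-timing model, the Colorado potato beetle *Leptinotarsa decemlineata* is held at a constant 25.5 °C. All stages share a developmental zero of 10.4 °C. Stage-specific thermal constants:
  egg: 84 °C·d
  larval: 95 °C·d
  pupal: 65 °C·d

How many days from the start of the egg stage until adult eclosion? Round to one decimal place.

16.2 days

Daily accumulation at 25.5 °C = 25.5 − 10.4 = 15.1 DD/day.
Total K = 84 + 95 + 65 = 244 DD.
Total duration = 244 / 15.1 = 16.159 ≈ 16.2 days.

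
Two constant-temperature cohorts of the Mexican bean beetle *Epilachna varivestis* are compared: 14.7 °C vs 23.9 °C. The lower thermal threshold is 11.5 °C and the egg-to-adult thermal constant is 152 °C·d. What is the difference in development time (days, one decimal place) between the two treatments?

At 14.7 °C: 152 / (14.7 − 11.5) = 152 / 3.2 = 47.500 d.
At 23.9 °C: 152 / (23.9 − 11.5) = 152 / 12.4 = 12.258 d.
Difference = |47.500 − 12.258| = 35.242 ≈ 35.2 days.

35.2 days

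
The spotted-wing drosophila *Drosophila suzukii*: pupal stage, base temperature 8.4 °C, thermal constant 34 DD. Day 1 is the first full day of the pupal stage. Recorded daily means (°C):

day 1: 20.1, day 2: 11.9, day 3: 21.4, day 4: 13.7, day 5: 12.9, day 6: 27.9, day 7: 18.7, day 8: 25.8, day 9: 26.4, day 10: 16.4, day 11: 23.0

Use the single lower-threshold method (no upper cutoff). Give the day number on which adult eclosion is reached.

day 5

Daily DD above 8.4 °C: 11.7, 3.5, 13.0, 5.3, 4.5, 19.5, 10.3, 17.4, 18.0, 8.0, 14.6.
Cumulative: 11.7, 15.2, 28.2, 33.5, 38.0, 57.5, 67.8, 85.2, 103.2, 111.2, 125.8.
The total first reaches 34 DD on day 5.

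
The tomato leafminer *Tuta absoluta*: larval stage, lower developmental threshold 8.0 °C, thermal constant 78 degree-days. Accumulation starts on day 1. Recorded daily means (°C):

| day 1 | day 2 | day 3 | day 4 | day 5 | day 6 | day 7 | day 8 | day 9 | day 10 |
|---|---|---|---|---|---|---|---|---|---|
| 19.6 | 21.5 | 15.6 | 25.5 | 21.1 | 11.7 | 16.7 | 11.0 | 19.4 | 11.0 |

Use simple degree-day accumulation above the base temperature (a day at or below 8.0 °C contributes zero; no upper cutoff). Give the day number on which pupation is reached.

day 8

Daily DD above 8.0 °C: 11.6, 13.5, 7.6, 17.5, 13.1, 3.7, 8.7, 3.0, 11.4, 3.0.
Cumulative: 11.6, 25.1, 32.7, 50.2, 63.3, 67.0, 75.7, 78.7, 90.1, 93.1.
The total first reaches 78 DD on day 8.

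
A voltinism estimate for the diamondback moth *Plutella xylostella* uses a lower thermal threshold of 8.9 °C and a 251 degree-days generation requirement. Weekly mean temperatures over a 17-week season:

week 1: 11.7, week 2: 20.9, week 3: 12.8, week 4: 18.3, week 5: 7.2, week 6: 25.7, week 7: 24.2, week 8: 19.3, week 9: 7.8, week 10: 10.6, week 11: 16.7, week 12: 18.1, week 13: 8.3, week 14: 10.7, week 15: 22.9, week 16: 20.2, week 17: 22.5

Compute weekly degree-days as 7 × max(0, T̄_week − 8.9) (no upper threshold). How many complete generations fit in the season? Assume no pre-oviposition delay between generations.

Weekly DD (7 × max(0, T̄ − 8.9)): 19.6, 84.0, 27.3, 65.8, 0.0, 117.6, 107.1, 72.8, 0.0, 11.9, 54.6, 64.4, 0.0, 12.6, 98.0, 79.1, 95.2.
Season total = 910.0 DD.
Complete generations = ⌊910.0 / 251⌋ = 3.

3 generations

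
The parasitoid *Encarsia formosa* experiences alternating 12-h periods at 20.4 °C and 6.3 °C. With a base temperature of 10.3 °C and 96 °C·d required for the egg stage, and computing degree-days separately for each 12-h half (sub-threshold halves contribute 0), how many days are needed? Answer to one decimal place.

Day half: max(0, 20.4 − 10.3) × 0.5 = 10.1 × 0.5 = 5.05 DD.
Night half: max(0, 6.3 − 10.3) × 0.5 = 0.0 × 0.5 = 0.00 DD.
Per 24 h: 5.05 DD/day.
Duration = 96 / 5.05 = 19.010 ≈ 19.0 days.

19.0 days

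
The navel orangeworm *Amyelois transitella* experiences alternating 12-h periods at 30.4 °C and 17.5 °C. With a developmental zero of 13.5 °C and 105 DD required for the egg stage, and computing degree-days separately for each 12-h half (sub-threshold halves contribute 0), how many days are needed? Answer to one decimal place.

10.0 days

Day half: max(0, 30.4 − 13.5) × 0.5 = 16.9 × 0.5 = 8.45 DD.
Night half: max(0, 17.5 − 13.5) × 0.5 = 4.0 × 0.5 = 2.00 DD.
Per 24 h: 10.45 DD/day.
Duration = 105 / 10.45 = 10.048 ≈ 10.0 days.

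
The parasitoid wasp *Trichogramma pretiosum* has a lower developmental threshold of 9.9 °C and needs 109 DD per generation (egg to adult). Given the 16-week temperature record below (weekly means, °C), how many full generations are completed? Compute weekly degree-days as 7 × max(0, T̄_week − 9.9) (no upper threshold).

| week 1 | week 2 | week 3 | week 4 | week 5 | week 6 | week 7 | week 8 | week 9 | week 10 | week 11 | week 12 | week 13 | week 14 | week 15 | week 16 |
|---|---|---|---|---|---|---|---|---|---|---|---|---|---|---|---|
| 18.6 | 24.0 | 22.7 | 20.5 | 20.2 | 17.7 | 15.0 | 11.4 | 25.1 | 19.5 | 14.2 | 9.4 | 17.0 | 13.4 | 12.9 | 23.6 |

Weekly DD (7 × max(0, T̄ − 9.9)): 60.9, 98.7, 89.6, 74.2, 72.1, 54.6, 35.7, 10.5, 106.4, 67.2, 30.1, 0.0, 49.7, 24.5, 21.0, 95.9.
Season total = 891.1 DD.
Complete generations = ⌊891.1 / 109⌋ = 8.

8 generations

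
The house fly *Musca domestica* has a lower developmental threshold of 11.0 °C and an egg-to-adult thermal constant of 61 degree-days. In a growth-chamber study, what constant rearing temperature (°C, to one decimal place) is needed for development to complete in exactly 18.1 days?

Required daily accumulation = 61 / 18.1 = 3.370 DD/day.
T = T_base + 3.370 = 11.0 + 3.370 = 14.370 ≈ 14.4 °C.

14.4 °C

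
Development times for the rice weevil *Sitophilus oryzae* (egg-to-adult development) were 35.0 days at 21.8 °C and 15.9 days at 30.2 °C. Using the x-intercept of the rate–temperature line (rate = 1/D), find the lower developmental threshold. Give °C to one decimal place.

14.8 °C

Linear rate model ⇒ the product D·(T − T_b) is constant across temperatures.
35.0·(21.8 − T_b) = 15.9·(30.2 − T_b)
T_b = (35.0·21.8 − 15.9·30.2) / (35.0 − 15.9) = 282.82 / 19.1 = 14.807 °C ≈ 14.8 °C.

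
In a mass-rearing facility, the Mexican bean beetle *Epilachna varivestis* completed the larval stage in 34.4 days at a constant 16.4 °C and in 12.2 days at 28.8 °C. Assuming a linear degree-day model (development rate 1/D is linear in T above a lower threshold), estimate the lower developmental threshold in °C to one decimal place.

Linear rate model ⇒ the product D·(T − T_b) is constant across temperatures.
34.4·(16.4 − T_b) = 12.2·(28.8 − T_b)
T_b = (34.4·16.4 − 12.2·28.8) / (34.4 − 12.2) = 212.80 / 22.2 = 9.586 °C ≈ 9.6 °C.

9.6 °C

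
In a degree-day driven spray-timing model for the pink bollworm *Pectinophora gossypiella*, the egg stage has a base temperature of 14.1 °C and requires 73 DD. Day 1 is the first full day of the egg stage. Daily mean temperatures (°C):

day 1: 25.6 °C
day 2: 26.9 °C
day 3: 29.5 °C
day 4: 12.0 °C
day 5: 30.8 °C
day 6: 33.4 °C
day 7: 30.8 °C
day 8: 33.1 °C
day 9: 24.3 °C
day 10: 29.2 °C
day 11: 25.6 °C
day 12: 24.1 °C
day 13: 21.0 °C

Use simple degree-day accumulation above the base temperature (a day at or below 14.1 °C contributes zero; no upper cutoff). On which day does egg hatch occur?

Daily DD above 14.1 °C: 11.5, 12.8, 15.4, 0.0, 16.7, 19.3, 16.7, 19.0, 10.2, 15.1, 11.5, 10.0, 6.9.
Cumulative: 11.5, 24.3, 39.7, 39.7, 56.4, 75.7, 92.4, 111.4, 121.6, 136.7, 148.2, 158.2, 165.1.
The total first reaches 73 DD on day 6.

day 6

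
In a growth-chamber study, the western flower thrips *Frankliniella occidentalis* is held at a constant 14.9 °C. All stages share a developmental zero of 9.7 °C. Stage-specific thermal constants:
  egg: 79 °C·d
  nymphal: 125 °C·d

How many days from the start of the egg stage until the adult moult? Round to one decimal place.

Daily accumulation at 14.9 °C = 14.9 − 9.7 = 5.2 DD/day.
Total K = 79 + 125 = 204 DD.
Total duration = 204 / 5.2 = 39.231 ≈ 39.2 days.

39.2 days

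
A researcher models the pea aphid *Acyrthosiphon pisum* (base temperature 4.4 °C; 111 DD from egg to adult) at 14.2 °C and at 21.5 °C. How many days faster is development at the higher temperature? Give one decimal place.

4.8 days

At 14.2 °C: 111 / (14.2 − 4.4) = 111 / 9.8 = 11.327 d.
At 21.5 °C: 111 / (21.5 − 4.4) = 111 / 17.1 = 6.491 d.
Difference = |11.327 − 6.491| = 4.835 ≈ 4.8 days.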